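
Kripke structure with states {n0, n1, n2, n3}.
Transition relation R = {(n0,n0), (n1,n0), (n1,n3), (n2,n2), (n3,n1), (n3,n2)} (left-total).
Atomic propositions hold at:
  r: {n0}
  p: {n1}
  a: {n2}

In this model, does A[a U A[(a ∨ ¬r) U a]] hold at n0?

No

Sat(¬r) = {n1, n2, n3}
Sat(a ∨ ¬r) = {n1, n2, n3}
A[(a ∨ ¬r) U a]: least fixpoint, start Z0 = Sat(a) = {n2}, add states in Sat(a ∨ ¬r) with every successor in Z. Already a fixed point.
Sat(A[(a ∨ ¬r) U a]) = {n2}
A[a U A[(a ∨ ¬r) U a]]: least fixpoint, start Z0 = Sat(A[(a ∨ ¬r) U a]) = {n2}, add states in Sat(a) with every successor in Z. Already a fixed point.
Sat(A[a U A[(a ∨ ¬r) U a]]) = {n2}
n0 ∉ Sat(A[a U A[(a ∨ ¬r) U a]]) = {n2}, so the formula does not hold at n0.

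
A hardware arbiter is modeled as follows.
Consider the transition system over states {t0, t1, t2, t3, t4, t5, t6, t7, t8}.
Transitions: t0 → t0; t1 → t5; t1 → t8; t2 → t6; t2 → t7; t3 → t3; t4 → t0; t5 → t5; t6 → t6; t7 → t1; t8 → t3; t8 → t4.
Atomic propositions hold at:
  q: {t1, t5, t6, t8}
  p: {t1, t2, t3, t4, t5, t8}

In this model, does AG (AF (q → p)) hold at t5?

Yes

Sat(q → p) = {t0, t1, t2, t3, t4, t5, t7, t8}
AF (q → p): least fixpoint, start Z0 = {t0, t1, t2, t3, t4, t5, t7, t8}, add states with every successor in Z. Already a fixed point.
Sat(AF (q → p)) = {t0, t1, t2, t3, t4, t5, t7, t8}
AG (AF (q → p)): greatest fixpoint, start Z0 = {t0, t1, t2, t3, t4, t5, t7, t8}, keep only states in Sat with every successor in Z. Z1 = {t0, t1, t3, t4, t5, t7, t8}; fixed.
Sat(AG (AF (q → p))) = {t0, t1, t3, t4, t5, t7, t8}
t5 ∈ Sat(AG (AF (q → p))) = {t0, t1, t3, t4, t5, t7, t8}, so the formula holds at t5.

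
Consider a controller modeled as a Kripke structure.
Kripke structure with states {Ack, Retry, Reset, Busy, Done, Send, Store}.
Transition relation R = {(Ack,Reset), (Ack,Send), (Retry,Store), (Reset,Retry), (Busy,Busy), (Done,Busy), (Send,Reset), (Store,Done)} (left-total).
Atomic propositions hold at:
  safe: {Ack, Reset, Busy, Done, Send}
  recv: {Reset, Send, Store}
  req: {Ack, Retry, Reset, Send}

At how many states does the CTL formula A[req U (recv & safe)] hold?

Sat(recv & safe) = {Reset, Send}
A[req U (recv & safe)]: least fixpoint, start Z0 = Sat((recv & safe)) = {Reset, Send}, add states in Sat(req) with every successor in Z. Z1 = {Ack, Reset, Send}; fixed.
Sat(A[req U (recv & safe)]) = {Ack, Reset, Send}
|Sat(A[req U (recv & safe)])| = |{Ack, Reset, Send}| = 3.

3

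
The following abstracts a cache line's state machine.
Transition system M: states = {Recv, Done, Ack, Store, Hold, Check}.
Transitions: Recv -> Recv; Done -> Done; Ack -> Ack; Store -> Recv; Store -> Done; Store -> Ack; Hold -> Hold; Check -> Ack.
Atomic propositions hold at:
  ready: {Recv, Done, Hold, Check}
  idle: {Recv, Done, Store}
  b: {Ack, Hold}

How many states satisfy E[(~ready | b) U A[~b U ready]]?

Sat(~ready) = {Ack, Store}
Sat(~ready | b) = {Ack, Store, Hold}
Sat(~b) = {Recv, Done, Store, Check}
A[~b U ready]: least fixpoint, start Z0 = Sat(ready) = {Recv, Done, Hold, Check}, add states in Sat(~b) with every successor in Z. Already a fixed point.
Sat(A[~b U ready]) = {Recv, Done, Hold, Check}
E[(~ready | b) U A[~b U ready]]: least fixpoint, start Z0 = Sat(A[~b U ready]) = {Recv, Done, Hold, Check}, add states in Sat(~ready | b) with some successor in Z. Z1 = {Recv, Done, Store, Hold, Check}; fixed.
Sat(E[(~ready | b) U A[~b U ready]]) = {Recv, Done, Store, Hold, Check}
|Sat(E[(~ready | b) U A[~b U ready]])| = |{Recv, Done, Store, Hold, Check}| = 5.

5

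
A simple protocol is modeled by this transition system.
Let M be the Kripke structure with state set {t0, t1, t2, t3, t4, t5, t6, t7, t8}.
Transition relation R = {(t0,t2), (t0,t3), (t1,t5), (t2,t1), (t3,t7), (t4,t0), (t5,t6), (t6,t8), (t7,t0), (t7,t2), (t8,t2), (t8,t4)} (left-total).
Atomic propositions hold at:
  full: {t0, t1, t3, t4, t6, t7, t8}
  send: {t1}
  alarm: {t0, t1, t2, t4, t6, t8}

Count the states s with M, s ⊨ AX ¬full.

Sat(¬full) = {t2, t5}
Sat(AX ¬full) = {s : every successor in {t2, t5}} = {t1}
|Sat(AX ¬full)| = |{t1}| = 1.

1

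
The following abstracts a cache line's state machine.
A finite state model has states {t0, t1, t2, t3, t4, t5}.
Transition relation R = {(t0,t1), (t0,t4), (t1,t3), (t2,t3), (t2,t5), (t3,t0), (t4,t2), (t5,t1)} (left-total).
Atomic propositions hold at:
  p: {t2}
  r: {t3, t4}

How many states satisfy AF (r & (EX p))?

Sat(EX p) = {s : some successor in {t2}} = {t4}
Sat(r & (EX p)) = {t4}
AF (r & (EX p)): least fixpoint, start Z0 = {t4}, add states with every successor in Z. Already a fixed point.
Sat(AF (r & (EX p))) = {t4}
|Sat(AF (r & (EX p)))| = |{t4}| = 1.

1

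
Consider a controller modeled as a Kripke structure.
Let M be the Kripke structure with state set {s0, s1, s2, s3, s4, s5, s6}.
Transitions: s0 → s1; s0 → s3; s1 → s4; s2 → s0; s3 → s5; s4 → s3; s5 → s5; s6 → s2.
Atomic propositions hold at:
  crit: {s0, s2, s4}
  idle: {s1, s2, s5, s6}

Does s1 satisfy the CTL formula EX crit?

Sat(EX crit) = {s : some successor in {s0, s2, s4}} = {s1, s2, s6}
s1 ∈ Sat(EX crit) = {s1, s2, s6}, so the formula holds at s1.

Yes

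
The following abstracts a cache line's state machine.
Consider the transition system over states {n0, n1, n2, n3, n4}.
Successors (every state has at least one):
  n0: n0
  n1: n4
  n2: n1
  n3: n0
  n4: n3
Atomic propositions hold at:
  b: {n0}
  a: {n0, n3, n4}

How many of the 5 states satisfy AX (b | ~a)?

Sat(~a) = {n1, n2}
Sat(b | ~a) = {n0, n1, n2}
Sat(AX (b | ~a)) = {s : every successor in {n0, n1, n2}} = {n0, n2, n3}
|Sat(AX (b | ~a))| = |{n0, n2, n3}| = 3.

3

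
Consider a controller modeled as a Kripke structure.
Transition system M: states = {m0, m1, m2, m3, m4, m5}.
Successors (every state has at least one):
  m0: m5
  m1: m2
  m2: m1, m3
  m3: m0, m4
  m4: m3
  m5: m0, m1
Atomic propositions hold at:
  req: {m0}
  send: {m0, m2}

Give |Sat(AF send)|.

AF send: least fixpoint, start Z0 = {m0, m2}, add states with every successor in Z. Z1 = {m0, m1, m2}; Z2 = {m0, m1, m2, m5}; fixed.
Sat(AF send) = {m0, m1, m2, m5}
|Sat(AF send)| = |{m0, m1, m2, m5}| = 4.

4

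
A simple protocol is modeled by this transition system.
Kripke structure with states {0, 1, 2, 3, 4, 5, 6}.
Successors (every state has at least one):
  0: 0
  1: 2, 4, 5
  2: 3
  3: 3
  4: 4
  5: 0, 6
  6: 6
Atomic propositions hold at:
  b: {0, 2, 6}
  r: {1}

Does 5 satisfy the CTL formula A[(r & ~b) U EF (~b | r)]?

Yes

Sat(~b) = {1, 3, 4, 5}
Sat(r & ~b) = {1}
Sat(~b | r) = {1, 3, 4, 5}
EF (~b | r): least fixpoint, start Z0 = {1, 3, 4, 5}, add states with some successor in Z. Z1 = {1, 2, 3, 4, 5}; fixed.
Sat(EF (~b | r)) = {1, 2, 3, 4, 5}
A[(r & ~b) U EF (~b | r)]: least fixpoint, start Z0 = Sat(EF (~b | r)) = {1, 2, 3, 4, 5}, add states in Sat(r & ~b) with every successor in Z. Already a fixed point.
Sat(A[(r & ~b) U EF (~b | r)]) = {1, 2, 3, 4, 5}
5 ∈ Sat(A[(r & ~b) U EF (~b | r)]) = {1, 2, 3, 4, 5}, so the formula holds at 5.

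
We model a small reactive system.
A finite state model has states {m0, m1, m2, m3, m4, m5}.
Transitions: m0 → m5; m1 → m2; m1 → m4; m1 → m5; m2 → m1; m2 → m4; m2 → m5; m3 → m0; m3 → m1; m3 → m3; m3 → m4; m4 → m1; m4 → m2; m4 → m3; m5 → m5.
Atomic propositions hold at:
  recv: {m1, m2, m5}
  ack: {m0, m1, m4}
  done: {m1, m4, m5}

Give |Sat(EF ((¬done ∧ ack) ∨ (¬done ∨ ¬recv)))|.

Sat(¬done) = {m0, m2, m3}
Sat(¬done ∧ ack) = {m0}
Sat(¬recv) = {m0, m3, m4}
Sat(¬done ∨ ¬recv) = {m0, m2, m3, m4}
Sat((¬done ∧ ack) ∨ (¬done ∨ ¬recv)) = {m0, m2, m3, m4}
EF ((¬done ∧ ack) ∨ (¬done ∨ ¬recv)): least fixpoint, start Z0 = {m0, m2, m3, m4}, add states with some successor in Z. Z1 = {m0, m1, m2, m3, m4}; fixed.
Sat(EF ((¬done ∧ ack) ∨ (¬done ∨ ¬recv))) = {m0, m1, m2, m3, m4}
|Sat(EF ((¬done ∧ ack) ∨ (¬done ∨ ¬recv)))| = |{m0, m1, m2, m3, m4}| = 5.

5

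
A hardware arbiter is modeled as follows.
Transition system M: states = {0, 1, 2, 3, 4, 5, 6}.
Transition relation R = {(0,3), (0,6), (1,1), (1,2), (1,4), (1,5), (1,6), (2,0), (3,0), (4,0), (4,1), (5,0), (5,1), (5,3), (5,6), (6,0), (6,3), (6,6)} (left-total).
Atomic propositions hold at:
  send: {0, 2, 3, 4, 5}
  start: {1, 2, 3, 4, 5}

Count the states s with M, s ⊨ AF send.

5

AF send: least fixpoint, start Z0 = {0, 2, 3, 4, 5}, add states with every successor in Z. Already a fixed point.
Sat(AF send) = {0, 2, 3, 4, 5}
|Sat(AF send)| = |{0, 2, 3, 4, 5}| = 5.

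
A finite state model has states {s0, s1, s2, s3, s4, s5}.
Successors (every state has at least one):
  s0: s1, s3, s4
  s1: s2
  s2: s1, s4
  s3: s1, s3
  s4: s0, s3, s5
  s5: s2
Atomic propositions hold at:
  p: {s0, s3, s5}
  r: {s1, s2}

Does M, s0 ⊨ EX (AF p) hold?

Yes

AF p: least fixpoint, start Z0 = {s0, s3, s5}, add states with every successor in Z. Z1 = {s0, s3, s4, s5}; fixed.
Sat(AF p) = {s0, s3, s4, s5}
Sat(EX (AF p)) = {s : some successor in {s0, s3, s4, s5}} = {s0, s2, s3, s4}
s0 ∈ Sat(EX (AF p)) = {s0, s2, s3, s4}, so the formula holds at s0.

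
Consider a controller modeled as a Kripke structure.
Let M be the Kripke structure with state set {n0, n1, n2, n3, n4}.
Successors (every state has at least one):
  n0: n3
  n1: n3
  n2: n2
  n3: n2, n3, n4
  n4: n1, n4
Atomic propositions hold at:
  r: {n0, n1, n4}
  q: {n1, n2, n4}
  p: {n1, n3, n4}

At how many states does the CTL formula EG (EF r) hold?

4

EF r: least fixpoint, start Z0 = {n0, n1, n4}, add states with some successor in Z. Z1 = {n0, n1, n3, n4}; fixed.
Sat(EF r) = {n0, n1, n3, n4}
EG (EF r): greatest fixpoint, start Z0 = {n0, n1, n3, n4}, keep only states in Sat with some successor in Z. Already a fixed point.
Sat(EG (EF r)) = {n0, n1, n3, n4}
|Sat(EG (EF r))| = |{n0, n1, n3, n4}| = 4.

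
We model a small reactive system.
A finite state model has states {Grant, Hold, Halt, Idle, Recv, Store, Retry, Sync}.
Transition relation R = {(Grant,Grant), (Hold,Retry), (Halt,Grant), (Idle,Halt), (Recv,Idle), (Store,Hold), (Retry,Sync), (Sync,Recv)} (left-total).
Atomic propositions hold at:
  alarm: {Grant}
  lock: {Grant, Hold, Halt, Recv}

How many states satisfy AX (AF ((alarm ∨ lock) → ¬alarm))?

6

Sat(alarm ∨ lock) = {Grant, Hold, Halt, Recv}
Sat(¬alarm) = {Hold, Halt, Idle, Recv, Store, Retry, Sync}
Sat((alarm ∨ lock) → ¬alarm) = {Hold, Halt, Idle, Recv, Store, Retry, Sync}
AF ((alarm ∨ lock) → ¬alarm): least fixpoint, start Z0 = {Hold, Halt, Idle, Recv, Store, Retry, Sync}, add states with every successor in Z. Already a fixed point.
Sat(AF ((alarm ∨ lock) → ¬alarm)) = {Hold, Halt, Idle, Recv, Store, Retry, Sync}
Sat(AX (AF ((alarm ∨ lock) → ¬alarm))) = {s : every successor in {Hold, Halt, Idle, Recv, Store, Retry, Sync}} = {Hold, Idle, Recv, Store, Retry, Sync}
|Sat(AX (AF ((alarm ∨ lock) → ¬alarm)))| = |{Hold, Idle, Recv, Store, Retry, Sync}| = 6.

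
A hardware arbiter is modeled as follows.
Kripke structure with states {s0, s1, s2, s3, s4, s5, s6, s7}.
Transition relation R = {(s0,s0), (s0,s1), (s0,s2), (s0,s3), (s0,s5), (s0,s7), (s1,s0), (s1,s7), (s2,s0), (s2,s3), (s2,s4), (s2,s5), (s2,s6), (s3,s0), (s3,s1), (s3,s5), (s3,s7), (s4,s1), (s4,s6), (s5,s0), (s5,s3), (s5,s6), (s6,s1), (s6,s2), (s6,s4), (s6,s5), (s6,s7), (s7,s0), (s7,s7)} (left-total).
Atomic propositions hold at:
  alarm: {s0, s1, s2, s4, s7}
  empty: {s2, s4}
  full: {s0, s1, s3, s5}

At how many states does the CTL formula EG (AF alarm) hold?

AF alarm: least fixpoint, start Z0 = {s0, s1, s2, s4, s7}, add states with every successor in Z. Already a fixed point.
Sat(AF alarm) = {s0, s1, s2, s4, s7}
EG (AF alarm): greatest fixpoint, start Z0 = {s0, s1, s2, s4, s7}, keep only states in Sat with some successor in Z. Already a fixed point.
Sat(EG (AF alarm)) = {s0, s1, s2, s4, s7}
|Sat(EG (AF alarm))| = |{s0, s1, s2, s4, s7}| = 5.

5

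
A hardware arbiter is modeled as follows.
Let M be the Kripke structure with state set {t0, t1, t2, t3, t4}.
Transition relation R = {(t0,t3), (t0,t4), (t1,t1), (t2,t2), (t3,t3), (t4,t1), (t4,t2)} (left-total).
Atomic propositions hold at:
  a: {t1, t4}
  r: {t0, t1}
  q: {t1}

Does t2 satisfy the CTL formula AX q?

Sat(AX q) = {s : every successor in {t1}} = {t1}
t2 ∉ Sat(AX q) = {t1}, so the formula does not hold at t2.

No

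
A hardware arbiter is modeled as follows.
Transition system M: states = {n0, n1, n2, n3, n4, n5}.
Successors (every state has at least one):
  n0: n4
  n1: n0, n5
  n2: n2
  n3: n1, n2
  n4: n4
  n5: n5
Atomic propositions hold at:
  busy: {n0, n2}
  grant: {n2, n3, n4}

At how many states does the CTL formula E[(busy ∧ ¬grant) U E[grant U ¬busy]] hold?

5

Sat(¬grant) = {n0, n1, n5}
Sat(busy ∧ ¬grant) = {n0}
Sat(¬busy) = {n1, n3, n4, n5}
E[grant U ¬busy]: least fixpoint, start Z0 = Sat(¬busy) = {n1, n3, n4, n5}, add states in Sat(grant) with some successor in Z. Already a fixed point.
Sat(E[grant U ¬busy]) = {n1, n3, n4, n5}
E[(busy ∧ ¬grant) U E[grant U ¬busy]]: least fixpoint, start Z0 = Sat(E[grant U ¬busy]) = {n1, n3, n4, n5}, add states in Sat(busy ∧ ¬grant) with some successor in Z. Z1 = {n0, n1, n3, n4, n5}; fixed.
Sat(E[(busy ∧ ¬grant) U E[grant U ¬busy]]) = {n0, n1, n3, n4, n5}
|Sat(E[(busy ∧ ¬grant) U E[grant U ¬busy]])| = |{n0, n1, n3, n4, n5}| = 5.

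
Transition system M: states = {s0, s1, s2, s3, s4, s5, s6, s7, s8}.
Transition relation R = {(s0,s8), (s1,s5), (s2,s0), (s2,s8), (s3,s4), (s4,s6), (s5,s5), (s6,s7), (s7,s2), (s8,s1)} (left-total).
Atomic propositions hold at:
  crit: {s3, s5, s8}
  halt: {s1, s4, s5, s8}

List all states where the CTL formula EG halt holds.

EG halt: greatest fixpoint, start Z0 = {s1, s4, s5, s8}, keep only states in Sat with some successor in Z. Z1 = {s1, s5, s8}; fixed.
Sat(EG halt) = {s1, s5, s8}

{s1, s5, s8}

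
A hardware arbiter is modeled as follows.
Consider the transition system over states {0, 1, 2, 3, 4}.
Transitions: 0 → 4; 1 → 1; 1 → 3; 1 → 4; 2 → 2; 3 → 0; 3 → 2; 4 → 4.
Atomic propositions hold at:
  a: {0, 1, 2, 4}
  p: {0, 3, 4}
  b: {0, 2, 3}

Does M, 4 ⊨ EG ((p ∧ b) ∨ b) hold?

Sat(p ∧ b) = {0, 3}
Sat((p ∧ b) ∨ b) = {0, 2, 3}
EG ((p ∧ b) ∨ b): greatest fixpoint, start Z0 = {0, 2, 3}, keep only states in Sat with some successor in Z. Z1 = {2, 3}; fixed.
Sat(EG ((p ∧ b) ∨ b)) = {2, 3}
4 ∉ Sat(EG ((p ∧ b) ∨ b)) = {2, 3}, so the formula does not hold at 4.

No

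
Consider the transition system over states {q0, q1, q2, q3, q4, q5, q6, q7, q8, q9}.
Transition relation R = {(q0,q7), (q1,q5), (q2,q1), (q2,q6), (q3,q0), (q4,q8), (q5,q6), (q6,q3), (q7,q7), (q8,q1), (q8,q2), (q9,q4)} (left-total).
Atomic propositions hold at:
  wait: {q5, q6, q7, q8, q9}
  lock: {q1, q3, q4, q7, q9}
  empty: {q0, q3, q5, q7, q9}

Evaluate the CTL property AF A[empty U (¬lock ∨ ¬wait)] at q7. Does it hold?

Sat(¬lock) = {q0, q2, q5, q6, q8}
Sat(¬wait) = {q0, q1, q2, q3, q4}
Sat(¬lock ∨ ¬wait) = {q0, q1, q2, q3, q4, q5, q6, q8}
A[empty U (¬lock ∨ ¬wait)]: least fixpoint, start Z0 = Sat((¬lock ∨ ¬wait)) = {q0, q1, q2, q3, q4, q5, q6, q8}, add states in Sat(empty) with every successor in Z. Z1 = {q0, q1, q2, q3, q4, q5, q6, q8, q9}; fixed.
Sat(A[empty U (¬lock ∨ ¬wait)]) = {q0, q1, q2, q3, q4, q5, q6, q8, q9}
AF A[empty U (¬lock ∨ ¬wait)]: least fixpoint, start Z0 = {q0, q1, q2, q3, q4, q5, q6, q8, q9}, add states with every successor in Z. Already a fixed point.
Sat(AF A[empty U (¬lock ∨ ¬wait)]) = {q0, q1, q2, q3, q4, q5, q6, q8, q9}
q7 ∉ Sat(AF A[empty U (¬lock ∨ ¬wait)]) = {q0, q1, q2, q3, q4, q5, q6, q8, q9}, so the formula does not hold at q7.

No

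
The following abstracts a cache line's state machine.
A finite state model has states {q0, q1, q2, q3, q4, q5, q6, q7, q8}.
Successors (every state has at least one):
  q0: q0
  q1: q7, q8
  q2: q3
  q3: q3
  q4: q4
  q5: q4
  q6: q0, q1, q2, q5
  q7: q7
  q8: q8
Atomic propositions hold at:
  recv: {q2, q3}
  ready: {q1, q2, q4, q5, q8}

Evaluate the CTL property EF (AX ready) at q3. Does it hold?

Sat(AX ready) = {s : every successor in {q1, q2, q4, q5, q8}} = {q4, q5, q8}
EF (AX ready): least fixpoint, start Z0 = {q4, q5, q8}, add states with some successor in Z. Z1 = {q1, q4, q5, q6, q8}; fixed.
Sat(EF (AX ready)) = {q1, q4, q5, q6, q8}
q3 ∉ Sat(EF (AX ready)) = {q1, q4, q5, q6, q8}, so the formula does not hold at q3.

No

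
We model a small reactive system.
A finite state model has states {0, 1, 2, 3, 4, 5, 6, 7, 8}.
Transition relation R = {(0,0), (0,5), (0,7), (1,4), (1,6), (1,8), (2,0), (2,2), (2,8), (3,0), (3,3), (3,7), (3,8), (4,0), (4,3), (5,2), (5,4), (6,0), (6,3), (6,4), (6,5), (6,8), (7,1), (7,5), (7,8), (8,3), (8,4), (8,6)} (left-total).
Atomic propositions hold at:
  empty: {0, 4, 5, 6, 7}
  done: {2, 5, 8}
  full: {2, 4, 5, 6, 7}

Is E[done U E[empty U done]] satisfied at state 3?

No

E[empty U done]: least fixpoint, start Z0 = Sat(done) = {2, 5, 8}, add states in Sat(empty) with some successor in Z. Z1 = {0, 2, 5, 6, 7, 8}; Z2 = {0, 2, 4, 5, 6, 7, 8}; fixed.
Sat(E[empty U done]) = {0, 2, 4, 5, 6, 7, 8}
E[done U E[empty U done]]: least fixpoint, start Z0 = Sat(E[empty U done]) = {0, 2, 4, 5, 6, 7, 8}, add states in Sat(done) with some successor in Z. Already a fixed point.
Sat(E[done U E[empty U done]]) = {0, 2, 4, 5, 6, 7, 8}
3 ∉ Sat(E[done U E[empty U done]]) = {0, 2, 4, 5, 6, 7, 8}, so the formula does not hold at 3.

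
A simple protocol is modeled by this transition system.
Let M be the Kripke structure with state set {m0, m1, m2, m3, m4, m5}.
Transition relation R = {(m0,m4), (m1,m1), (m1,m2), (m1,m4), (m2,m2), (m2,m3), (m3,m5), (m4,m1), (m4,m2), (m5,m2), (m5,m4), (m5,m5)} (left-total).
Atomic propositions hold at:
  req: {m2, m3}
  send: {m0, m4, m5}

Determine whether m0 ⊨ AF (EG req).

EG req: greatest fixpoint, start Z0 = {m2, m3}, keep only states in Sat with some successor in Z. Z1 = {m2}; fixed.
Sat(EG req) = {m2}
AF (EG req): least fixpoint, start Z0 = {m2}, add states with every successor in Z. Already a fixed point.
Sat(AF (EG req)) = {m2}
m0 ∉ Sat(AF (EG req)) = {m2}, so the formula does not hold at m0.

No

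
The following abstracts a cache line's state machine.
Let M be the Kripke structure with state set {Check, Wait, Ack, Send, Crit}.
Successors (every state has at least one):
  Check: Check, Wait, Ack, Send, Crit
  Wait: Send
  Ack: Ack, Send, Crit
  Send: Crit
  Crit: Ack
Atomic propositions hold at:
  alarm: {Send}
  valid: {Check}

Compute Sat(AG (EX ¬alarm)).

Sat(¬alarm) = {Check, Wait, Ack, Crit}
Sat(EX ¬alarm) = {s : some successor in {Check, Wait, Ack, Crit}} = {Check, Ack, Send, Crit}
AG (EX ¬alarm): greatest fixpoint, start Z0 = {Check, Ack, Send, Crit}, keep only states in Sat with every successor in Z. Z1 = {Ack, Send, Crit}; fixed.
Sat(AG (EX ¬alarm)) = {Ack, Send, Crit}

{Ack, Send, Crit}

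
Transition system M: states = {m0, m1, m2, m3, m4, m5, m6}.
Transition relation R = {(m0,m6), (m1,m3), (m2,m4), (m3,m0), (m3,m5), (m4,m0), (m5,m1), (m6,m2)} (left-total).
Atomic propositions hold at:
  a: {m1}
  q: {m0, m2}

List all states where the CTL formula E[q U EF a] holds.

EF a: least fixpoint, start Z0 = {m1}, add states with some successor in Z. Z1 = {m1, m5}; Z2 = {m1, m3, m5}; fixed.
Sat(EF a) = {m1, m3, m5}
E[q U EF a]: least fixpoint, start Z0 = Sat(EF a) = {m1, m3, m5}, add states in Sat(q) with some successor in Z. Already a fixed point.
Sat(E[q U EF a]) = {m1, m3, m5}

{m1, m3, m5}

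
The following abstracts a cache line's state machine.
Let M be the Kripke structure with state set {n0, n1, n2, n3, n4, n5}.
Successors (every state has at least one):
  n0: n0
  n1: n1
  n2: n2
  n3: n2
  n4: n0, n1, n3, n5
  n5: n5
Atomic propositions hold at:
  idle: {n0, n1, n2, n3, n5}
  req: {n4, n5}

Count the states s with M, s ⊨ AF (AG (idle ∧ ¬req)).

Sat(¬req) = {n0, n1, n2, n3}
Sat(idle ∧ ¬req) = {n0, n1, n2, n3}
AG (idle ∧ ¬req): greatest fixpoint, start Z0 = {n0, n1, n2, n3}, keep only states in Sat with every successor in Z. Already a fixed point.
Sat(AG (idle ∧ ¬req)) = {n0, n1, n2, n3}
AF (AG (idle ∧ ¬req)): least fixpoint, start Z0 = {n0, n1, n2, n3}, add states with every successor in Z. Already a fixed point.
Sat(AF (AG (idle ∧ ¬req))) = {n0, n1, n2, n3}
|Sat(AF (AG (idle ∧ ¬req)))| = |{n0, n1, n2, n3}| = 4.

4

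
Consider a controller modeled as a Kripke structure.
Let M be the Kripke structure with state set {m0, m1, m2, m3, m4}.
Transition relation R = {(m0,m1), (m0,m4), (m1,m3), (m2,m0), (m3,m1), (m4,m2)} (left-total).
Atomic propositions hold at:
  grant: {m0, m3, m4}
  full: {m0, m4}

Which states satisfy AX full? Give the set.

{m2}

Sat(AX full) = {s : every successor in {m0, m4}} = {m2}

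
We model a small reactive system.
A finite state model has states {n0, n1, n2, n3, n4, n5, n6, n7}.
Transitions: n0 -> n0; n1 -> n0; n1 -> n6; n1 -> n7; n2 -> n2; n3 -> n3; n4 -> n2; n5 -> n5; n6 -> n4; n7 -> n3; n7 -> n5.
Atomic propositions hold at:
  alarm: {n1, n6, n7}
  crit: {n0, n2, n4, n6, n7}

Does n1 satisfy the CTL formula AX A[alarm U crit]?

A[alarm U crit]: least fixpoint, start Z0 = Sat(crit) = {n0, n2, n4, n6, n7}, add states in Sat(alarm) with every successor in Z. Z1 = {n0, n1, n2, n4, n6, n7}; fixed.
Sat(A[alarm U crit]) = {n0, n1, n2, n4, n6, n7}
Sat(AX A[alarm U crit]) = {s : every successor in {n0, n1, n2, n4, n6, n7}} = {n0, n1, n2, n4, n6}
n1 ∈ Sat(AX A[alarm U crit]) = {n0, n1, n2, n4, n6}, so the formula holds at n1.

Yes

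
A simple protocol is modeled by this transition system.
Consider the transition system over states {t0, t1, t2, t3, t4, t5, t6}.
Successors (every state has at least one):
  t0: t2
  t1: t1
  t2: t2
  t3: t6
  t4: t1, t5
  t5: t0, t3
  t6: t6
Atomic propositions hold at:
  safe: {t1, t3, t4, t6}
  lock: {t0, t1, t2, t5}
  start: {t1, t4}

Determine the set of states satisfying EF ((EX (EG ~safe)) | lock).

Sat(~safe) = {t0, t2, t5}
EG ~safe: greatest fixpoint, start Z0 = {t0, t2, t5}, keep only states in Sat with some successor in Z. Already a fixed point.
Sat(EG ~safe) = {t0, t2, t5}
Sat(EX (EG ~safe)) = {s : some successor in {t0, t2, t5}} = {t0, t2, t4, t5}
Sat((EX (EG ~safe)) | lock) = {t0, t1, t2, t4, t5}
EF ((EX (EG ~safe)) | lock): least fixpoint, start Z0 = {t0, t1, t2, t4, t5}, add states with some successor in Z. Already a fixed point.
Sat(EF ((EX (EG ~safe)) | lock)) = {t0, t1, t2, t4, t5}

{t0, t1, t2, t4, t5}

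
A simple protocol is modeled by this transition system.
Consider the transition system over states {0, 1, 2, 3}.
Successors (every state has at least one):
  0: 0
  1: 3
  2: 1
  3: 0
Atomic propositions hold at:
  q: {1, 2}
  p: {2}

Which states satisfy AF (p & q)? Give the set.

Sat(p & q) = {2}
AF (p & q): least fixpoint, start Z0 = {2}, add states with every successor in Z. Already a fixed point.
Sat(AF (p & q)) = {2}

{2}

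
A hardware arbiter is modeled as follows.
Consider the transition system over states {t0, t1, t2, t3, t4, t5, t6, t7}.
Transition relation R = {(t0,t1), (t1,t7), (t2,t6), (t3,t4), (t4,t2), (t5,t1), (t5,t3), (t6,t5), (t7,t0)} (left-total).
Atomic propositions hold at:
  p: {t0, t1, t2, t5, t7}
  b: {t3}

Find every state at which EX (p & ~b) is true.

Sat(~b) = {t0, t1, t2, t4, t5, t6, t7}
Sat(p & ~b) = {t0, t1, t2, t5, t7}
Sat(EX (p & ~b)) = {s : some successor in {t0, t1, t2, t5, t7}} = {t0, t1, t4, t5, t6, t7}

{t0, t1, t4, t5, t6, t7}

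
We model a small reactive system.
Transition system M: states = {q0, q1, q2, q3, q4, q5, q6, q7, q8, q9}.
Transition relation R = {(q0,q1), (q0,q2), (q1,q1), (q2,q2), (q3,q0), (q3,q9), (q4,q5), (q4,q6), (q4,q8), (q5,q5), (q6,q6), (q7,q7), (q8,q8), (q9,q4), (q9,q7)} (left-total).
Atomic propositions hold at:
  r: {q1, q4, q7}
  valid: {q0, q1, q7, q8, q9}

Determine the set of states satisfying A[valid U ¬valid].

Sat(¬valid) = {q2, q3, q4, q5, q6}
A[valid U ¬valid]: least fixpoint, start Z0 = Sat(¬valid) = {q2, q3, q4, q5, q6}, add states in Sat(valid) with every successor in Z. Already a fixed point.
Sat(A[valid U ¬valid]) = {q2, q3, q4, q5, q6}

{q2, q3, q4, q5, q6}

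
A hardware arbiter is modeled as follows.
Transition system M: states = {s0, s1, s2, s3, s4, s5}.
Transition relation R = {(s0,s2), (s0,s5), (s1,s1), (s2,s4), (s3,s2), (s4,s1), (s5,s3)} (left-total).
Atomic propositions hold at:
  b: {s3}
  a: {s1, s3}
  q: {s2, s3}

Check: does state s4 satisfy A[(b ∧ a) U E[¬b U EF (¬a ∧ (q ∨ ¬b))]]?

Yes

Sat(b ∧ a) = {s3}
Sat(¬b) = {s0, s1, s2, s4, s5}
Sat(¬a) = {s0, s2, s4, s5}
Sat(q ∨ ¬b) = {s0, s1, s2, s3, s4, s5}
Sat(¬a ∧ (q ∨ ¬b)) = {s0, s2, s4, s5}
EF (¬a ∧ (q ∨ ¬b)): least fixpoint, start Z0 = {s0, s2, s4, s5}, add states with some successor in Z. Z1 = {s0, s2, s3, s4, s5}; fixed.
Sat(EF (¬a ∧ (q ∨ ¬b))) = {s0, s2, s3, s4, s5}
E[¬b U EF (¬a ∧ (q ∨ ¬b))]: least fixpoint, start Z0 = Sat(EF (¬a ∧ (q ∨ ¬b))) = {s0, s2, s3, s4, s5}, add states in Sat(¬b) with some successor in Z. Already a fixed point.
Sat(E[¬b U EF (¬a ∧ (q ∨ ¬b))]) = {s0, s2, s3, s4, s5}
A[(b ∧ a) U E[¬b U EF (¬a ∧ (q ∨ ¬b))]]: least fixpoint, start Z0 = Sat(E[¬b U EF (¬a ∧ (q ∨ ¬b))]) = {s0, s2, s3, s4, s5}, add states in Sat(b ∧ a) with every successor in Z. Already a fixed point.
Sat(A[(b ∧ a) U E[¬b U EF (¬a ∧ (q ∨ ¬b))]]) = {s0, s2, s3, s4, s5}
s4 ∈ Sat(A[(b ∧ a) U E[¬b U EF (¬a ∧ (q ∨ ¬b))]]) = {s0, s2, s3, s4, s5}, so the formula holds at s4.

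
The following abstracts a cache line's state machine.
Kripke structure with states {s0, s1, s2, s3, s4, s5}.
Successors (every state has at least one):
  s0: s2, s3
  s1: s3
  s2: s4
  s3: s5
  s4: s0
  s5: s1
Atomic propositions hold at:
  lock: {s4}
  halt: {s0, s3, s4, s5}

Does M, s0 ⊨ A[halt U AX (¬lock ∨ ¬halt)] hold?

Yes

Sat(¬lock) = {s0, s1, s2, s3, s5}
Sat(¬halt) = {s1, s2}
Sat(¬lock ∨ ¬halt) = {s0, s1, s2, s3, s5}
Sat(AX (¬lock ∨ ¬halt)) = {s : every successor in {s0, s1, s2, s3, s5}} = {s0, s1, s3, s4, s5}
A[halt U AX (¬lock ∨ ¬halt)]: least fixpoint, start Z0 = Sat(AX (¬lock ∨ ¬halt)) = {s0, s1, s3, s4, s5}, add states in Sat(halt) with every successor in Z. Already a fixed point.
Sat(A[halt U AX (¬lock ∨ ¬halt)]) = {s0, s1, s3, s4, s5}
s0 ∈ Sat(A[halt U AX (¬lock ∨ ¬halt)]) = {s0, s1, s3, s4, s5}, so the formula holds at s0.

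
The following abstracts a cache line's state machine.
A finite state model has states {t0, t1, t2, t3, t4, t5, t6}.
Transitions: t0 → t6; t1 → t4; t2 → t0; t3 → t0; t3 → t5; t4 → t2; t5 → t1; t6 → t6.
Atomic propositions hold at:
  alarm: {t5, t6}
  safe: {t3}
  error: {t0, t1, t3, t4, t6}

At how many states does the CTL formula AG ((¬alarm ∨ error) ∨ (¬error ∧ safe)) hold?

Sat(¬alarm) = {t0, t1, t2, t3, t4}
Sat(¬alarm ∨ error) = {t0, t1, t2, t3, t4, t6}
Sat(¬error) = {t2, t5}
Sat(¬error ∧ safe) = ∅
Sat((¬alarm ∨ error) ∨ (¬error ∧ safe)) = {t0, t1, t2, t3, t4, t6}
AG ((¬alarm ∨ error) ∨ (¬error ∧ safe)): greatest fixpoint, start Z0 = {t0, t1, t2, t3, t4, t6}, keep only states in Sat with every successor in Z. Z1 = {t0, t1, t2, t4, t6}; fixed.
Sat(AG ((¬alarm ∨ error) ∨ (¬error ∧ safe))) = {t0, t1, t2, t4, t6}
|Sat(AG ((¬alarm ∨ error) ∨ (¬error ∧ safe)))| = |{t0, t1, t2, t4, t6}| = 5.

5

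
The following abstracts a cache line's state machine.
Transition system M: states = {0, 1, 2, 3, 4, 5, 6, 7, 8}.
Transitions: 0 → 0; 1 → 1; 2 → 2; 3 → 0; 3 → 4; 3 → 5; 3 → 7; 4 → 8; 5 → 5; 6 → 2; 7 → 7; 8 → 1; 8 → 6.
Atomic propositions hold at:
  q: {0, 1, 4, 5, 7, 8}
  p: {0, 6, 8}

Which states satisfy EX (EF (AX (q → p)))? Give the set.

{0, 2, 3, 4, 6, 8}

Sat(q → p) = {0, 2, 3, 6, 8}
Sat(AX (q → p)) = {s : every successor in {0, 2, 3, 6, 8}} = {0, 2, 4, 6}
EF (AX (q → p)): least fixpoint, start Z0 = {0, 2, 4, 6}, add states with some successor in Z. Z1 = {0, 2, 3, 4, 6, 8}; fixed.
Sat(EF (AX (q → p))) = {0, 2, 3, 4, 6, 8}
Sat(EX (EF (AX (q → p)))) = {s : some successor in {0, 2, 3, 4, 6, 8}} = {0, 2, 3, 4, 6, 8}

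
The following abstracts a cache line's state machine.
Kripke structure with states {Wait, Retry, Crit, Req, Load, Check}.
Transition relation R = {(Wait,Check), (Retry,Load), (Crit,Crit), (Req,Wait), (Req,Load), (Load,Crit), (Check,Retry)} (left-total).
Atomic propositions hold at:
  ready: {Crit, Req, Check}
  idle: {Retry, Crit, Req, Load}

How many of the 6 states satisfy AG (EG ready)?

1

EG ready: greatest fixpoint, start Z0 = {Crit, Req, Check}, keep only states in Sat with some successor in Z. Z1 = {Crit}; fixed.
Sat(EG ready) = {Crit}
AG (EG ready): greatest fixpoint, start Z0 = {Crit}, keep only states in Sat with every successor in Z. Already a fixed point.
Sat(AG (EG ready)) = {Crit}
|Sat(AG (EG ready))| = |{Crit}| = 1.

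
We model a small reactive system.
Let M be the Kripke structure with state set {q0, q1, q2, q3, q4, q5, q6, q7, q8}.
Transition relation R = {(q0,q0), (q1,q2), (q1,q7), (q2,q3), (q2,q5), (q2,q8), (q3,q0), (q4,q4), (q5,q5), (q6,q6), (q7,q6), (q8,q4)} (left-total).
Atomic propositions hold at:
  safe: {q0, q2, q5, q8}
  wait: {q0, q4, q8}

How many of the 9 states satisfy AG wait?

AG wait: greatest fixpoint, start Z0 = {q0, q4, q8}, keep only states in Sat with every successor in Z. Already a fixed point.
Sat(AG wait) = {q0, q4, q8}
|Sat(AG wait)| = |{q0, q4, q8}| = 3.

3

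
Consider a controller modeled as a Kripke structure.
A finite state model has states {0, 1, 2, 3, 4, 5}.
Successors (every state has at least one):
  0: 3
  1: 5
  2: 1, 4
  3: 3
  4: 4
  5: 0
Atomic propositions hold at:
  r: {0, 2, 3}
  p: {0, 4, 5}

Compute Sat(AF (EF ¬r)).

Sat(¬r) = {1, 4, 5}
EF ¬r: least fixpoint, start Z0 = {1, 4, 5}, add states with some successor in Z. Z1 = {1, 2, 4, 5}; fixed.
Sat(EF ¬r) = {1, 2, 4, 5}
AF (EF ¬r): least fixpoint, start Z0 = {1, 2, 4, 5}, add states with every successor in Z. Already a fixed point.
Sat(AF (EF ¬r)) = {1, 2, 4, 5}

{1, 2, 4, 5}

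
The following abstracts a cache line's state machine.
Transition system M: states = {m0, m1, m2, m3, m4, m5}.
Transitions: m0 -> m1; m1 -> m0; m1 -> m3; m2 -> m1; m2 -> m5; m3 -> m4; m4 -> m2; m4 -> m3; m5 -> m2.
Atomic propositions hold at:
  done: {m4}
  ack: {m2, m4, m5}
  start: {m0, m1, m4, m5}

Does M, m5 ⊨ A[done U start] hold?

A[done U start]: least fixpoint, start Z0 = Sat(start) = {m0, m1, m4, m5}, add states in Sat(done) with every successor in Z. Already a fixed point.
Sat(A[done U start]) = {m0, m1, m4, m5}
m5 ∈ Sat(A[done U start]) = {m0, m1, m4, m5}, so the formula holds at m5.

Yes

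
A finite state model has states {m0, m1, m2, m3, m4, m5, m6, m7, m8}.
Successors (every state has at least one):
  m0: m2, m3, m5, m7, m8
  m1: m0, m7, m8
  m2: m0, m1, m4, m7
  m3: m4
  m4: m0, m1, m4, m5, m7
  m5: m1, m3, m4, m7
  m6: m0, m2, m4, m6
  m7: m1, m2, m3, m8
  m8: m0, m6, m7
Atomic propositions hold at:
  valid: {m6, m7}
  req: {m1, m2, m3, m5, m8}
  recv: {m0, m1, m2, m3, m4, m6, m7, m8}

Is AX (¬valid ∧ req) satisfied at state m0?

Sat(¬valid) = {m0, m1, m2, m3, m4, m5, m8}
Sat(¬valid ∧ req) = {m1, m2, m3, m5, m8}
Sat(AX (¬valid ∧ req)) = {s : every successor in {m1, m2, m3, m5, m8}} = {m7}
m0 ∉ Sat(AX (¬valid ∧ req)) = {m7}, so the formula does not hold at m0.

No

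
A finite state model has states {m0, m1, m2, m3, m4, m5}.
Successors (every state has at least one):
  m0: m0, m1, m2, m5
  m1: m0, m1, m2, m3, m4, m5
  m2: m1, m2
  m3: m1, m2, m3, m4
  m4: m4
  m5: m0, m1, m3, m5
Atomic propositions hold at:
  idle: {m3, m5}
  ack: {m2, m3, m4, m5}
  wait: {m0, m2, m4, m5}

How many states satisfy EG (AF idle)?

AF idle: least fixpoint, start Z0 = {m3, m5}, add states with every successor in Z. Already a fixed point.
Sat(AF idle) = {m3, m5}
EG (AF idle): greatest fixpoint, start Z0 = {m3, m5}, keep only states in Sat with some successor in Z. Already a fixed point.
Sat(EG (AF idle)) = {m3, m5}
|Sat(EG (AF idle))| = |{m3, m5}| = 2.

2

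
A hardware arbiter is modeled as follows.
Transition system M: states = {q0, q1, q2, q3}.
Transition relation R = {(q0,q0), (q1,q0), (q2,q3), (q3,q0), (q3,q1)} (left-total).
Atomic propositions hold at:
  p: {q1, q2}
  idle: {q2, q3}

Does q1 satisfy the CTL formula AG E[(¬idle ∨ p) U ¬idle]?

Yes

Sat(¬idle) = {q0, q1}
Sat(¬idle ∨ p) = {q0, q1, q2}
E[(¬idle ∨ p) U ¬idle]: least fixpoint, start Z0 = Sat(¬idle) = {q0, q1}, add states in Sat(¬idle ∨ p) with some successor in Z. Already a fixed point.
Sat(E[(¬idle ∨ p) U ¬idle]) = {q0, q1}
AG E[(¬idle ∨ p) U ¬idle]: greatest fixpoint, start Z0 = {q0, q1}, keep only states in Sat with every successor in Z. Already a fixed point.
Sat(AG E[(¬idle ∨ p) U ¬idle]) = {q0, q1}
q1 ∈ Sat(AG E[(¬idle ∨ p) U ¬idle]) = {q0, q1}, so the formula holds at q1.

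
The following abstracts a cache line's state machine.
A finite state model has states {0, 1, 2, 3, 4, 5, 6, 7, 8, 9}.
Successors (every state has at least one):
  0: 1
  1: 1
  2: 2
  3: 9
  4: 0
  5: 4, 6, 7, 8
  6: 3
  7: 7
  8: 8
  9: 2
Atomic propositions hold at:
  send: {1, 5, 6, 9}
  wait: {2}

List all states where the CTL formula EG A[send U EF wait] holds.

EF wait: least fixpoint, start Z0 = {2}, add states with some successor in Z. Z1 = {2, 9}; Z2 = {2, 3, 9}; Z3 = {2, 3, 6, 9}; Z4 = {2, 3, 5, 6, 9}; fixed.
Sat(EF wait) = {2, 3, 5, 6, 9}
A[send U EF wait]: least fixpoint, start Z0 = Sat(EF wait) = {2, 3, 5, 6, 9}, add states in Sat(send) with every successor in Z. Already a fixed point.
Sat(A[send U EF wait]) = {2, 3, 5, 6, 9}
EG A[send U EF wait]: greatest fixpoint, start Z0 = {2, 3, 5, 6, 9}, keep only states in Sat with some successor in Z. Already a fixed point.
Sat(EG A[send U EF wait]) = {2, 3, 5, 6, 9}

{2, 3, 5, 6, 9}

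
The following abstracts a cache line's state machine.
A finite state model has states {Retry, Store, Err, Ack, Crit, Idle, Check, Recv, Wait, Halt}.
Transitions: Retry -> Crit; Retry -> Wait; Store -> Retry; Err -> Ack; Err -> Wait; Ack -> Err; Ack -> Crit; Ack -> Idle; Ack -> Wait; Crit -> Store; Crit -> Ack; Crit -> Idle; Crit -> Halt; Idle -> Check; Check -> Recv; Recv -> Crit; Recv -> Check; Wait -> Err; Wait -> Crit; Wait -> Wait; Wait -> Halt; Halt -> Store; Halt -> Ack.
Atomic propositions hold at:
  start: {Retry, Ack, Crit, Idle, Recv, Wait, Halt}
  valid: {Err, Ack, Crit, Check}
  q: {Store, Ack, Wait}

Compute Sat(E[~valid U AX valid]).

{Idle, Recv}

Sat(~valid) = {Retry, Store, Idle, Recv, Wait, Halt}
Sat(AX valid) = {s : every successor in {Err, Ack, Crit, Check}} = {Idle, Recv}
E[~valid U AX valid]: least fixpoint, start Z0 = Sat(AX valid) = {Idle, Recv}, add states in Sat(~valid) with some successor in Z. Already a fixed point.
Sat(E[~valid U AX valid]) = {Idle, Recv}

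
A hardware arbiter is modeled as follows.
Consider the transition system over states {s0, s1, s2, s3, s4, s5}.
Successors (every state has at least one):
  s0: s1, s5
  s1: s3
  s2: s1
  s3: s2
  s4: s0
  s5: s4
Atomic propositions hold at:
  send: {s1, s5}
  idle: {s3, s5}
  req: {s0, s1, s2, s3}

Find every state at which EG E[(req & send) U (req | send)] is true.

{s0, s1, s2, s3}

Sat(req & send) = {s1}
Sat(req | send) = {s0, s1, s2, s3, s5}
E[(req & send) U (req | send)]: least fixpoint, start Z0 = Sat((req | send)) = {s0, s1, s2, s3, s5}, add states in Sat(req & send) with some successor in Z. Already a fixed point.
Sat(E[(req & send) U (req | send)]) = {s0, s1, s2, s3, s5}
EG E[(req & send) U (req | send)]: greatest fixpoint, start Z0 = {s0, s1, s2, s3, s5}, keep only states in Sat with some successor in Z. Z1 = {s0, s1, s2, s3}; fixed.
Sat(EG E[(req & send) U (req | send)]) = {s0, s1, s2, s3}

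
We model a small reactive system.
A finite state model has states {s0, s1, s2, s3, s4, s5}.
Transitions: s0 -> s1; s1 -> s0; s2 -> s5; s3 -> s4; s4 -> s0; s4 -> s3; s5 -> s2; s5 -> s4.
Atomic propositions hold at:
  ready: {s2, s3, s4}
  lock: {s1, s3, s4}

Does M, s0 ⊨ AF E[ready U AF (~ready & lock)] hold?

Sat(~ready) = {s0, s1, s5}
Sat(~ready & lock) = {s1}
AF (~ready & lock): least fixpoint, start Z0 = {s1}, add states with every successor in Z. Z1 = {s0, s1}; fixed.
Sat(AF (~ready & lock)) = {s0, s1}
E[ready U AF (~ready & lock)]: least fixpoint, start Z0 = Sat(AF (~ready & lock)) = {s0, s1}, add states in Sat(ready) with some successor in Z. Z1 = {s0, s1, s4}; Z2 = {s0, s1, s3, s4}; fixed.
Sat(E[ready U AF (~ready & lock)]) = {s0, s1, s3, s4}
AF E[ready U AF (~ready & lock)]: least fixpoint, start Z0 = {s0, s1, s3, s4}, add states with every successor in Z. Already a fixed point.
Sat(AF E[ready U AF (~ready & lock)]) = {s0, s1, s3, s4}
s0 ∈ Sat(AF E[ready U AF (~ready & lock)]) = {s0, s1, s3, s4}, so the formula holds at s0.

Yes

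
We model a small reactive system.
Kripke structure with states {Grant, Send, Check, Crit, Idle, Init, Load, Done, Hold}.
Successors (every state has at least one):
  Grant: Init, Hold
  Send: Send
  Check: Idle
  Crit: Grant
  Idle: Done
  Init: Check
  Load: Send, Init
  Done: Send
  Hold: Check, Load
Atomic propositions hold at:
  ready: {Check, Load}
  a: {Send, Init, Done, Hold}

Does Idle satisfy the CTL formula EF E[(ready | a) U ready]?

Sat(ready | a) = {Send, Check, Init, Load, Done, Hold}
E[(ready | a) U ready]: least fixpoint, start Z0 = Sat(ready) = {Check, Load}, add states in Sat(ready | a) with some successor in Z. Z1 = {Check, Init, Load, Hold}; fixed.
Sat(E[(ready | a) U ready]) = {Check, Init, Load, Hold}
EF E[(ready | a) U ready]: least fixpoint, start Z0 = {Check, Init, Load, Hold}, add states with some successor in Z. Z1 = {Grant, Check, Init, Load, Hold}; Z2 = {Grant, Check, Crit, Init, Load, Hold}; fixed.
Sat(EF E[(ready | a) U ready]) = {Grant, Check, Crit, Init, Load, Hold}
Idle ∉ Sat(EF E[(ready | a) U ready]) = {Grant, Check, Crit, Init, Load, Hold}, so the formula does not hold at Idle.

No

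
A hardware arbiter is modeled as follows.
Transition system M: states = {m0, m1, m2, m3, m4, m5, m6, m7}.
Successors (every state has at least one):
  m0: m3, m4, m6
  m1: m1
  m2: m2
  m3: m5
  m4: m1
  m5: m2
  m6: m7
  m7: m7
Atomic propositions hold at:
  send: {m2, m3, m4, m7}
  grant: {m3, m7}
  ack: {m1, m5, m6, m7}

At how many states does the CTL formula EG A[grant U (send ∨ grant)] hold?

Sat(send ∨ grant) = {m2, m3, m4, m7}
A[grant U (send ∨ grant)]: least fixpoint, start Z0 = Sat((send ∨ grant)) = {m2, m3, m4, m7}, add states in Sat(grant) with every successor in Z. Already a fixed point.
Sat(A[grant U (send ∨ grant)]) = {m2, m3, m4, m7}
EG A[grant U (send ∨ grant)]: greatest fixpoint, start Z0 = {m2, m3, m4, m7}, keep only states in Sat with some successor in Z. Z1 = {m2, m7}; fixed.
Sat(EG A[grant U (send ∨ grant)]) = {m2, m7}
|Sat(EG A[grant U (send ∨ grant)])| = |{m2, m7}| = 2.

2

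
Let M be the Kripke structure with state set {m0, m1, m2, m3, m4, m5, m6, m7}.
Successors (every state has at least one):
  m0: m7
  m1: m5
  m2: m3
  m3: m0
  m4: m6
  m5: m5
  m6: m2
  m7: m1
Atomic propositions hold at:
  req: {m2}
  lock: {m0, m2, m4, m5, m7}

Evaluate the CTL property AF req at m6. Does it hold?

AF req: least fixpoint, start Z0 = {m2}, add states with every successor in Z. Z1 = {m2, m6}; Z2 = {m2, m4, m6}; fixed.
Sat(AF req) = {m2, m4, m6}
m6 ∈ Sat(AF req) = {m2, m4, m6}, so the formula holds at m6.

Yes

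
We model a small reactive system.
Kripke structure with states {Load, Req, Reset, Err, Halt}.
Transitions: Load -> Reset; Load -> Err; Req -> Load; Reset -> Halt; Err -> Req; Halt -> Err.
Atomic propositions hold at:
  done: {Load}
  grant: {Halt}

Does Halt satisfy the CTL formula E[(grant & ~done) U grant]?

Sat(~done) = {Req, Reset, Err, Halt}
Sat(grant & ~done) = {Halt}
E[(grant & ~done) U grant]: least fixpoint, start Z0 = Sat(grant) = {Halt}, add states in Sat(grant & ~done) with some successor in Z. Already a fixed point.
Sat(E[(grant & ~done) U grant]) = {Halt}
Halt ∈ Sat(E[(grant & ~done) U grant]) = {Halt}, so the formula holds at Halt.

Yes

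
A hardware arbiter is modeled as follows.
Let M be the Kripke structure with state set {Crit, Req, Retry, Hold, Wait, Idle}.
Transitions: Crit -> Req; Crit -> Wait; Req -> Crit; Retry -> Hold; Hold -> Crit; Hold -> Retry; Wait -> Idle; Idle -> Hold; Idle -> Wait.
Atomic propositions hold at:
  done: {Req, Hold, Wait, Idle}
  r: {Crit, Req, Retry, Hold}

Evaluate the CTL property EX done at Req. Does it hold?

No

Sat(EX done) = {s : some successor in {Req, Hold, Wait, Idle}} = {Crit, Retry, Wait, Idle}
Req ∉ Sat(EX done) = {Crit, Retry, Wait, Idle}, so the formula does not hold at Req.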